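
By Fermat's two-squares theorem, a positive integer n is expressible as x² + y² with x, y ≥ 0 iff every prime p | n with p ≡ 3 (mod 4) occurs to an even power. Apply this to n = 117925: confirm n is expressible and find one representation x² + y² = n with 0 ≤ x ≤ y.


Step 1: Factor n = 117925 = 5^2 · 53 · 89.
Step 2: Check the mod-4 condition on each prime factor: 5 ≡ 1 (mod 4), exponent 2; 53 ≡ 1 (mod 4), exponent 1; 89 ≡ 1 (mod 4), exponent 1.
All primes ≡ 3 (mod 4) appear to even exponent (or don't appear), so by the two-squares theorem n IS expressible as a sum of two squares.
Step 3: Build a representation. Group n = k² · m with k = 5 and m = 53 · 89 = 4717 (a product of primes ≡ 1 (mod 4)); a representation of m scales to one of n via (k·x)² + (k·y)² = k²(x² + y²). Each prime p ≡ 1 (mod 4) is itself a sum of two squares; find a² by testing p − a² for a perfect square:
  53: 53 − 1² = 52, 53 − 2² = 49 = 7² ⇒ 53 = 2² + 7².
  89: 89 − 1² = 88, 89 − 2² = 85, 89 − 3² = 80, 89 − 4² = 73, 89 − 5² = 64 = 8² ⇒ 89 = 5² + 8².
  Combine using the Brahmagupta–Fibonacci identity (a² + b²)(c² + d²) = (ac − bd)² + (ad + bc)² = (ac + bd)² + (ad − bc)²:
  53 · 89 = 4717: from (2² + 7²)(5² + 8²), take (2·5 − 7·8, 2·8 + 7·5) = (10 − 56, 16 + 35) = (-46, 51); dropping signs (only squares matter) gives (46, 51); check 46² + 51² = 2116 + 2601 = 4717 ✓.
  Scale by k = 5: (5·46, 5·51) = (230, 255).
Step 4: Order so x ≤ y and verify: 230² + 255² = 52900 + 65025 = 117925 = n. ✓

n = 117925 = 230² + 255² (one valid representation with x ≤ y).


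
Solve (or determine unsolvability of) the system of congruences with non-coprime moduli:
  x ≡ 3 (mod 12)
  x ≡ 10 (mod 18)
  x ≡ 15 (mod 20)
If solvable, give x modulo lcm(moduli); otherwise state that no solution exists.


Moduli 12, 18, 20 are not pairwise coprime, so CRT works modulo lcm(m_i) when all pairwise compatibility conditions hold.
Pairwise compatibility: gcd(m_i, m_j) must divide a_i - a_j for every pair.
Merge one congruence at a time:
  Start: x ≡ 3 (mod 12).
  Combine with x ≡ 10 (mod 18): gcd(12, 18) = 6, and 10 - 3 = 7 is NOT divisible by 6.
    ⇒ system is inconsistent (no integer solution).

No solution (the system is inconsistent).


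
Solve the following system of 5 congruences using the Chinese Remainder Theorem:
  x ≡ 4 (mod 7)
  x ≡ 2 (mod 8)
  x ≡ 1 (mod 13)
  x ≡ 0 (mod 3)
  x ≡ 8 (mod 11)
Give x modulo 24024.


Product of moduli M = 7 · 8 · 13 · 3 · 11 = 24024.
Merge one congruence at a time:
  Start: x ≡ 4 (mod 7).
  Combine with x ≡ 2 (mod 8); new modulus lcm = 56.
    Write x = 4 + 7·t and substitute into x ≡ 2 (mod 8): 7·t ≡ 2 − 4 = -2 (mod 8).
    Reduce coefficients mod 8: 7·t ≡ 6 (mod 8).
    The inverse of 7 mod 8 is 7 (since 7·7 = 49 = 6·8 + 1), so t ≡ 7·6 = 42 ≡ 2 (mod 8).
    Then x = 4 + 7·2 = 18, valid modulo lcm(7, 8) = 56: x ≡ 18 (mod 56).
  Combine with x ≡ 1 (mod 13); new modulus lcm = 728.
    Write x = 18 + 56·t and substitute into x ≡ 1 (mod 13): 56·t ≡ 1 − 18 = -17 (mod 13).
    Reduce coefficients mod 13: 4·t ≡ 9 (mod 13).
    The inverse of 4 mod 13 is 10 (since 4·10 = 40 = 3·13 + 1), so t ≡ 10·9 = 90 ≡ 12 (mod 13).
    Then x = 18 + 56·12 = 690, valid modulo lcm(56, 13) = 728: x ≡ 690 (mod 728).
  Combine with x ≡ 0 (mod 3); new modulus lcm = 2184.
    Write x = 690 + 728·t and substitute into x ≡ 0 (mod 3): 728·t ≡ 0 − 690 = -690 (mod 3).
    Reduce coefficients mod 3: 2·t ≡ 0 (mod 3).
    The inverse of 2 mod 3 is 2 (since 2·2 = 4 = 1·3 + 1), so t ≡ 2·0 = 0 ≡ 0 (mod 3).
    Then x = 690 + 728·0 = 690, valid modulo lcm(728, 3) = 2184: x ≡ 690 (mod 2184).
  Combine with x ≡ 8 (mod 11); new modulus lcm = 24024.
    Write x = 690 + 2184·t and substitute into x ≡ 8 (mod 11): 2184·t ≡ 8 − 690 = -682 (mod 11).
    Reduce coefficients mod 11: 6·t ≡ 0 (mod 11).
    The inverse of 6 mod 11 is 2 (since 6·2 = 12 = 1·11 + 1), so t ≡ 2·0 = 0 ≡ 0 (mod 11).
    Then x = 690 + 2184·0 = 690, valid modulo lcm(2184, 11) = 24024: x ≡ 690 (mod 24024).
Verify against each original: 690 mod 7 = 4, 690 mod 8 = 2, 690 mod 13 = 1, 690 mod 3 = 0, 690 mod 11 = 8.

x ≡ 690 (mod 24024).


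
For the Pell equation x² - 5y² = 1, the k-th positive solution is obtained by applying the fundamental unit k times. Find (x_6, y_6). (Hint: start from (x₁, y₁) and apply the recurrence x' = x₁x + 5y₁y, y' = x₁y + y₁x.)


Step 1: Find the fundamental solution (x₁, y₁) of x² - 5y² = 1.
  Expand √5 as a continued fraction. a₀ = ⌊√5⌋ = 2; iterate m_{k+1} = d_k·a_k − m_k, d_{k+1} = (5 − m_{k+1}²)/d_k, a_{k+1} = ⌊(a₀ + m_{k+1})/d_{k+1}⌋ (starting m₀ = 0, d₀ = 1), with convergents p_k = a_k·p_{k-1} + p_{k-2}, q_k = a_k·q_{k-1} + q_{k-2} (p₋₁ = 1, q₋₁ = 0):
  k = 0: a₀ = 2; p₀/q₀ = 2/1; p₀² − 5·q₀² = 4 − 5 = -1.
  k = 1: m = 2, d = 1, a = ⌊(2 + 2)/1⌋ = 4; p/q = (4·2 + 1)/(4·1 + 0) = 9/4; p² − 5·q² = 81 − 80 = 1.
  The first convergent with p² − 5·q² = 1 gives the fundamental solution (x₁, y₁) = (9, 4).
Step 2: Apply the recurrence (x_{n+1}, y_{n+1}) = (x₁x_n + 5y₁y_n, x₁y_n + y₁x_n) repeatedly.
  From (x_1, y_1) = (9, 4): x_2 = 9·9 + 5·4·4 = 161; y_2 = 9·4 + 4·9 = 72.
  From (x_2, y_2) = (161, 72): x_3 = 9·161 + 5·4·72 = 2889; y_3 = 9·72 + 4·161 = 1292.
  From (x_3, y_3) = (2889, 1292): x_4 = 9·2889 + 5·4·1292 = 51841; y_4 = 9·1292 + 4·2889 = 23184.
  From (x_4, y_4) = (51841, 23184): x_5 = 9·51841 + 5·4·23184 = 930249; y_5 = 9·23184 + 4·51841 = 416020.
  From (x_5, y_5) = (930249, 416020): x_6 = 9·930249 + 5·4·416020 = 16692641; y_6 = 9·416020 + 4·930249 = 7465176.
Step 3: Verify x_6² - 5·y_6² = 278644263554881 - 278644263554880 = 1 (should be 1). ✓

(x_1, y_1) = (9, 4); (x_6, y_6) = (16692641, 7465176).


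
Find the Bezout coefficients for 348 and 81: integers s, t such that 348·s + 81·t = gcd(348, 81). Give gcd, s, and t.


Euclidean algorithm on (348, 81) — divide until remainder is 0:
  348 = 4 · 81 + 24
  81 = 3 · 24 + 9
  24 = 2 · 9 + 6
  9 = 1 · 6 + 3
  6 = 2 · 3 + 0
gcd(348, 81) = 3.
Track Bezout coefficients alongside the remainders: start with r₀ = 348 = a·1 + b·0 (s = 1, t = 0) and r₁ = 81 = a·0 + b·1 (s = 0, t = 1); each new remainder r_{k+1} = r_{k-1} − q_k·r_k inherits s_{k+1} = s_{k-1} − q_k·s_k, t_{k+1} = t_{k-1} − q_k·t_k, so r_k = a·s_k + b·t_k at every step:
  q = 4: r = 24, s = 1 − 4·0 = 1, t = 0 − 4·1 = -4  (check: 348·1 + 81·(-4) = 24)
  q = 3: r = 9, s = 0 − 3·1 = -3, t = 1 − 3·(-4) = 13  (check: 348·(-3) + 81·13 = 9)
  q = 2: r = 6, s = 1 − 2·(-3) = 7, t = -4 − 2·13 = -30  (check: 348·7 + 81·(-30) = 6)
  q = 1: r = 3, s = -3 − 1·7 = -10, t = 13 − 1·(-30) = 43  (check: 348·(-10) + 81·43 = 3)
The row with r = 3 (the gcd) gives the Bezout coefficients s = -10, t = 43.
Result: 348 · (-10) + 81 · (43) = 3.

gcd(348, 81) = 3; s = -10, t = 43 (check: 348·(-10) + 81·43 = 3).


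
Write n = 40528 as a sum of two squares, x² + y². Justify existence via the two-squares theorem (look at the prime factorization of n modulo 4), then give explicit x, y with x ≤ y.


Step 1: Factor n = 40528 = 2^4 · 17 · 149.
Step 2: Check the mod-4 condition on each prime factor: 2 = 2 (special); 17 ≡ 1 (mod 4), exponent 1; 149 ≡ 1 (mod 4), exponent 1.
All primes ≡ 3 (mod 4) appear to even exponent (or don't appear), so by the two-squares theorem n IS expressible as a sum of two squares.
Step 3: Build a representation. Group n = k² · m with k = 4 and m = 17 · 149 = 2533 (a product of primes ≡ 1 (mod 4)); a representation of m scales to one of n via (k·x)² + (k·y)² = k²(x² + y²). Each prime p ≡ 1 (mod 4) is itself a sum of two squares; find a² by testing p − a² for a perfect square:
  17: 17 − 1² = 16 = 4² ⇒ 17 = 1² + 4².
  149: 149 − 1² = 148, 149 − 2² = 145, 149 − 3² = 140, 149 − 4² = 133, 149 − 5² = 124, 149 − 6² = 113, 149 − 7² = 100 = 10² ⇒ 149 = 7² + 10².
  Combine using the Brahmagupta–Fibonacci identity (a² + b²)(c² + d²) = (ac − bd)² + (ad + bc)² = (ac + bd)² + (ad − bc)²:
  17 · 149 = 2533: from (1² + 4²)(7² + 10²), take (1·7 − 4·10, 1·10 + 4·7) = (7 − 40, 10 + 28) = (-33, 38); dropping signs (only squares matter) gives (33, 38); check 33² + 38² = 1089 + 1444 = 2533 ✓.
  Scale by k = 4: (4·33, 4·38) = (132, 152).
Step 4: Order so x ≤ y and verify: 132² + 152² = 17424 + 23104 = 40528 = n. ✓

n = 40528 = 132² + 152² (one valid representation with x ≤ y).


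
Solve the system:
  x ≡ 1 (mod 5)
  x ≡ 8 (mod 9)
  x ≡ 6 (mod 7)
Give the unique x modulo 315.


Moduli 5, 9, 7 are pairwise coprime; by CRT there is a unique solution modulo M = 5 · 9 · 7 = 315.
Solve pairwise, accumulating the modulus:
  Start with x ≡ 1 (mod 5).
  Combine with x ≡ 8 (mod 9): since gcd(5, 9) = 1, we get a unique residue mod 45.
    Write x = 1 + 5·t and substitute into x ≡ 8 (mod 9): 5·t ≡ 8 − 1 = 7 (mod 9).
    The inverse of 5 mod 9 is 2 (since 5·2 = 10 = 1·9 + 1), so t ≡ 2·7 = 14 ≡ 5 (mod 9).
    Then x = 1 + 5·5 = 26, valid modulo lcm(5, 9) = 45: x ≡ 26 (mod 45).
  Combine with x ≡ 6 (mod 7): since gcd(45, 7) = 1, we get a unique residue mod 315.
    Write x = 26 + 45·t and substitute into x ≡ 6 (mod 7): 45·t ≡ 6 − 26 = -20 (mod 7).
    Reduce coefficients mod 7: 3·t ≡ 1 (mod 7).
    The inverse of 3 mod 7 is 5 (since 3·5 = 15 = 2·7 + 1), so t ≡ 5·1 = 5 ≡ 5 (mod 7).
    Then x = 26 + 45·5 = 251, valid modulo lcm(45, 7) = 315: x ≡ 251 (mod 315).
Verify: 251 mod 5 = 1 ✓, 251 mod 9 = 8 ✓, 251 mod 7 = 6 ✓.

x ≡ 251 (mod 315).


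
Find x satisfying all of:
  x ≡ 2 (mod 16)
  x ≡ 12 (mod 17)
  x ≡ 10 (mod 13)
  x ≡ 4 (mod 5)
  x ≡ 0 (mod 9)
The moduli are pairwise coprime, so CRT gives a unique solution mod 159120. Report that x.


Product of moduli M = 16 · 17 · 13 · 5 · 9 = 159120.
Merge one congruence at a time:
  Start: x ≡ 2 (mod 16).
  Combine with x ≡ 12 (mod 17); new modulus lcm = 272.
    Write x = 2 + 16·t and substitute into x ≡ 12 (mod 17): 16·t ≡ 12 − 2 = 10 (mod 17).
    The inverse of 16 mod 17 is 16 (since 16·16 = 256 = 15·17 + 1), so t ≡ 16·10 = 160 ≡ 7 (mod 17).
    Then x = 2 + 16·7 = 114, valid modulo lcm(16, 17) = 272: x ≡ 114 (mod 272).
  Combine with x ≡ 10 (mod 13); new modulus lcm = 3536.
    Write x = 114 + 272·t and substitute into x ≡ 10 (mod 13): 272·t ≡ 10 − 114 = -104 (mod 13).
    Reduce coefficients mod 13: 12·t ≡ 0 (mod 13).
    The inverse of 12 mod 13 is 12 (since 12·12 = 144 = 11·13 + 1), so t ≡ 12·0 = 0 ≡ 0 (mod 13).
    Then x = 114 + 272·0 = 114, valid modulo lcm(272, 13) = 3536: x ≡ 114 (mod 3536).
  Combine with x ≡ 4 (mod 5); new modulus lcm = 17680.
    Write x = 114 + 3536·t and substitute into x ≡ 4 (mod 5): 3536·t ≡ 4 − 114 = -110 (mod 5).
    Reduce coefficients mod 5: 1·t ≡ 0 (mod 5).
    So t ≡ 0 (mod 5).
    Then x = 114 + 3536·0 = 114, valid modulo lcm(3536, 5) = 17680: x ≡ 114 (mod 17680).
  Combine with x ≡ 0 (mod 9); new modulus lcm = 159120.
    Write x = 114 + 17680·t and substitute into x ≡ 0 (mod 9): 17680·t ≡ 0 − 114 = -114 (mod 9).
    Reduce coefficients mod 9: 4·t ≡ 3 (mod 9).
    The inverse of 4 mod 9 is 7 (since 4·7 = 28 = 3·9 + 1), so t ≡ 7·3 = 21 ≡ 3 (mod 9).
    Then x = 114 + 17680·3 = 53154, valid modulo lcm(17680, 9) = 159120: x ≡ 53154 (mod 159120).
Verify against each original: 53154 mod 16 = 2, 53154 mod 17 = 12, 53154 mod 13 = 10, 53154 mod 5 = 4, 53154 mod 9 = 0.

x ≡ 53154 (mod 159120).


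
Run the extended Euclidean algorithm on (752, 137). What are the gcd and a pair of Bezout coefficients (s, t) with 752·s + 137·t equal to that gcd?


Euclidean algorithm on (752, 137) — divide until remainder is 0:
  752 = 5 · 137 + 67
  137 = 2 · 67 + 3
  67 = 22 · 3 + 1
  3 = 3 · 1 + 0
gcd(752, 137) = 1.
Track Bezout coefficients alongside the remainders: start with r₀ = 752 = a·1 + b·0 (s = 1, t = 0) and r₁ = 137 = a·0 + b·1 (s = 0, t = 1); each new remainder r_{k+1} = r_{k-1} − q_k·r_k inherits s_{k+1} = s_{k-1} − q_k·s_k, t_{k+1} = t_{k-1} − q_k·t_k, so r_k = a·s_k + b·t_k at every step:
  q = 5: r = 67, s = 1 − 5·0 = 1, t = 0 − 5·1 = -5  (check: 752·1 + 137·(-5) = 67)
  q = 2: r = 3, s = 0 − 2·1 = -2, t = 1 − 2·(-5) = 11  (check: 752·(-2) + 137·11 = 3)
  q = 22: r = 1, s = 1 − 22·(-2) = 45, t = -5 − 22·11 = -247  (check: 752·45 + 137·(-247) = 1)
The row with r = 1 (the gcd) gives the Bezout coefficients s = 45, t = -247.
Result: 752 · (45) + 137 · (-247) = 1.

gcd(752, 137) = 1; s = 45, t = -247 (check: 752·45 + 137·(-247) = 1).


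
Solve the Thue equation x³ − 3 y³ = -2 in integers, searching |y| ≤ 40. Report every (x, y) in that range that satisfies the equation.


The equation is x³ - 3y³ = -2. For fixed y, x³ = 3·y³ − 2, so a solution requires the RHS to be a perfect cube.
Strategy: iterate y from -40 to 40, compute RHS = 3·y³ − 2, and check whether it is a (positive or negative) perfect cube.
Check small values of y:
  y = 0: RHS = -2 is not a perfect cube.
  y = 1: RHS = 1 = (1)³ ⇒ x = 1 works.
  y = -1: RHS = -5 is not a perfect cube.
  y = 2: RHS = 22 is not a perfect cube.
  y = -2: RHS = -26 is not a perfect cube.
  y = 3: RHS = 79 is not a perfect cube.
  y = -3: RHS = -83 is not a perfect cube.
Continuing the search up to |y| = 40 finds no further solutions beyond those listed.
Collected solutions: (1, 1).

Solutions (with |y| ≤ 40): (1, 1).


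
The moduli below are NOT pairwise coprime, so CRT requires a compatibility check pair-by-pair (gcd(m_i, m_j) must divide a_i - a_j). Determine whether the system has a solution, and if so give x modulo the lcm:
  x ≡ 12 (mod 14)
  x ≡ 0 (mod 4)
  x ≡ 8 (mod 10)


Moduli 14, 4, 10 are not pairwise coprime, so CRT works modulo lcm(m_i) when all pairwise compatibility conditions hold.
Pairwise compatibility: gcd(m_i, m_j) must divide a_i - a_j for every pair.
Merge one congruence at a time:
  Start: x ≡ 12 (mod 14).
  Combine with x ≡ 0 (mod 4): gcd(14, 4) = 2; 0 - 12 = -12, which IS divisible by 2, so compatible.
    Write x = 12 + 14·t and substitute into x ≡ 0 (mod 4): 14·t ≡ 0 − 12 = -12 (mod 4).
    Divide the congruence (and modulus) by g = 2: 7·t ≡ -6 (mod 2).
    Reduce coefficients mod 2: 1·t ≡ 0 (mod 2).
    So t ≡ 0 (mod 2).
    Then x = 12 + 14·0 = 12, valid modulo lcm(14, 4) = 28: x ≡ 12 (mod 28).
  Combine with x ≡ 8 (mod 10): gcd(28, 10) = 2; 8 - 12 = -4, which IS divisible by 2, so compatible.
    Write x = 12 + 28·t and substitute into x ≡ 8 (mod 10): 28·t ≡ 8 − 12 = -4 (mod 10).
    Divide the congruence (and modulus) by g = 2: 14·t ≡ -2 (mod 5).
    Reduce coefficients mod 5: 4·t ≡ 3 (mod 5).
    The inverse of 4 mod 5 is 4 (since 4·4 = 16 = 3·5 + 1), so t ≡ 4·3 = 12 ≡ 2 (mod 5).
    Then x = 12 + 28·2 = 68, valid modulo lcm(28, 10) = 140: x ≡ 68 (mod 140).
Verify: 68 mod 14 = 12, 68 mod 4 = 0, 68 mod 10 = 8.

x ≡ 68 (mod 140).


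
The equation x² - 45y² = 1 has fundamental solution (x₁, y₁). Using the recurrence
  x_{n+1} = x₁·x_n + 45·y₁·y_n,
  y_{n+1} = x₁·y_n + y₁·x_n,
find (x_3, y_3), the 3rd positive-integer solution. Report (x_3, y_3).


Step 1: Find the fundamental solution (x₁, y₁) of x² - 45y² = 1.
  Expand √45 as a continued fraction. a₀ = ⌊√45⌋ = 6; iterate m_{k+1} = d_k·a_k − m_k, d_{k+1} = (45 − m_{k+1}²)/d_k, a_{k+1} = ⌊(a₀ + m_{k+1})/d_{k+1}⌋ (starting m₀ = 0, d₀ = 1), with convergents p_k = a_k·p_{k-1} + p_{k-2}, q_k = a_k·q_{k-1} + q_{k-2} (p₋₁ = 1, q₋₁ = 0):
  k = 0: a₀ = 6; p₀/q₀ = 6/1; p₀² − 45·q₀² = 36 − 45 = -9.
  k = 1: m = 6, d = 9, a = ⌊(6 + 6)/9⌋ = 1; p/q = (1·6 + 1)/(1·1 + 0) = 7/1; p² − 45·q² = 49 − 45 = 4.
  k = 2: m = 3, d = 4, a = ⌊(6 + 3)/4⌋ = 2; p/q = (2·7 + 6)/(2·1 + 1) = 20/3; p² − 45·q² = 400 − 405 = -5.
  k = 3: m = 5, d = 5, a = ⌊(6 + 5)/5⌋ = 2; p/q = (2·20 + 7)/(2·3 + 1) = 47/7; p² − 45·q² = 2209 − 2205 = 4.
  k = 4: m = 5, d = 4, a = ⌊(6 + 5)/4⌋ = 2; p/q = (2·47 + 20)/(2·7 + 3) = 114/17; p² − 45·q² = 12996 − 13005 = -9.
  k = 5: m = 3, d = 9, a = ⌊(6 + 3)/9⌋ = 1; p/q = (1·114 + 47)/(1·17 + 7) = 161/24; p² − 45·q² = 25921 − 25920 = 1.
  The first convergent with p² − 45·q² = 1 gives the fundamental solution (x₁, y₁) = (161, 24).
Step 2: Apply the recurrence (x_{n+1}, y_{n+1}) = (x₁x_n + 45y₁y_n, x₁y_n + y₁x_n) repeatedly.
  From (x_1, y_1) = (161, 24): x_2 = 161·161 + 45·24·24 = 51841; y_2 = 161·24 + 24·161 = 7728.
  From (x_2, y_2) = (51841, 7728): x_3 = 161·51841 + 45·24·7728 = 16692641; y_3 = 161·7728 + 24·51841 = 2488392.
Step 3: Verify x_3² - 45·y_3² = 278644263554881 - 278644263554880 = 1 (should be 1). ✓

(x_1, y_1) = (161, 24); (x_3, y_3) = (16692641, 2488392).


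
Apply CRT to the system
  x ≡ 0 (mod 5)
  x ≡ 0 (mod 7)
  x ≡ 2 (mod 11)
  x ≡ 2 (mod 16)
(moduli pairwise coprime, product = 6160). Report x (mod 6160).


Product of moduli M = 5 · 7 · 11 · 16 = 6160.
Merge one congruence at a time:
  Start: x ≡ 0 (mod 5).
  Combine with x ≡ 0 (mod 7); new modulus lcm = 35.
    Write x = 0 + 5·t and substitute into x ≡ 0 (mod 7): 5·t ≡ 0 − 0 = 0 (mod 7).
    The inverse of 5 mod 7 is 3 (since 5·3 = 15 = 2·7 + 1), so t ≡ 3·0 = 0 ≡ 0 (mod 7).
    Then x = 0 + 5·0 = 0, valid modulo lcm(5, 7) = 35: x ≡ 0 (mod 35).
  Combine with x ≡ 2 (mod 11); new modulus lcm = 385.
    Write x = 0 + 35·t and substitute into x ≡ 2 (mod 11): 35·t ≡ 2 − 0 = 2 (mod 11).
    Reduce coefficients mod 11: 2·t ≡ 2 (mod 11).
    The inverse of 2 mod 11 is 6 (since 2·6 = 12 = 1·11 + 1), so t ≡ 6·2 = 12 ≡ 1 (mod 11).
    Then x = 0 + 35·1 = 35, valid modulo lcm(35, 11) = 385: x ≡ 35 (mod 385).
  Combine with x ≡ 2 (mod 16); new modulus lcm = 6160.
    Write x = 35 + 385·t and substitute into x ≡ 2 (mod 16): 385·t ≡ 2 − 35 = -33 (mod 16).
    Reduce coefficients mod 16: 1·t ≡ 15 (mod 16).
    So t ≡ 15 (mod 16).
    Then x = 35 + 385·15 = 5810, valid modulo lcm(385, 16) = 6160: x ≡ 5810 (mod 6160).
Verify against each original: 5810 mod 5 = 0, 5810 mod 7 = 0, 5810 mod 11 = 2, 5810 mod 16 = 2.

x ≡ 5810 (mod 6160).


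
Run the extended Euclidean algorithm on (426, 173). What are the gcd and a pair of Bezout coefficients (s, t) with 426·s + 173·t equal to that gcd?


Euclidean algorithm on (426, 173) — divide until remainder is 0:
  426 = 2 · 173 + 80
  173 = 2 · 80 + 13
  80 = 6 · 13 + 2
  13 = 6 · 2 + 1
  2 = 2 · 1 + 0
gcd(426, 173) = 1.
Track Bezout coefficients alongside the remainders: start with r₀ = 426 = a·1 + b·0 (s = 1, t = 0) and r₁ = 173 = a·0 + b·1 (s = 0, t = 1); each new remainder r_{k+1} = r_{k-1} − q_k·r_k inherits s_{k+1} = s_{k-1} − q_k·s_k, t_{k+1} = t_{k-1} − q_k·t_k, so r_k = a·s_k + b·t_k at every step:
  q = 2: r = 80, s = 1 − 2·0 = 1, t = 0 − 2·1 = -2  (check: 426·1 + 173·(-2) = 80)
  q = 2: r = 13, s = 0 − 2·1 = -2, t = 1 − 2·(-2) = 5  (check: 426·(-2) + 173·5 = 13)
  q = 6: r = 2, s = 1 − 6·(-2) = 13, t = -2 − 6·5 = -32  (check: 426·13 + 173·(-32) = 2)
  q = 6: r = 1, s = -2 − 6·13 = -80, t = 5 − 6·(-32) = 197  (check: 426·(-80) + 173·197 = 1)
The row with r = 1 (the gcd) gives the Bezout coefficients s = -80, t = 197.
Result: 426 · (-80) + 173 · (197) = 1.

gcd(426, 173) = 1; s = -80, t = 197 (check: 426·(-80) + 173·197 = 1).


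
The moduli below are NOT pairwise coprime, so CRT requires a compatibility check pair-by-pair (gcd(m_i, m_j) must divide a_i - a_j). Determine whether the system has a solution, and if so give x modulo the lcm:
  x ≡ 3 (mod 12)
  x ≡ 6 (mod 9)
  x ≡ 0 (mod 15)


Moduli 12, 9, 15 are not pairwise coprime, so CRT works modulo lcm(m_i) when all pairwise compatibility conditions hold.
Pairwise compatibility: gcd(m_i, m_j) must divide a_i - a_j for every pair.
Merge one congruence at a time:
  Start: x ≡ 3 (mod 12).
  Combine with x ≡ 6 (mod 9): gcd(12, 9) = 3; 6 - 3 = 3, which IS divisible by 3, so compatible.
    Write x = 3 + 12·t and substitute into x ≡ 6 (mod 9): 12·t ≡ 6 − 3 = 3 (mod 9).
    Divide the congruence (and modulus) by g = 3: 4·t ≡ 1 (mod 3).
    Reduce coefficients mod 3: 1·t ≡ 1 (mod 3).
    So t ≡ 1 (mod 3).
    Then x = 3 + 12·1 = 15, valid modulo lcm(12, 9) = 36: x ≡ 15 (mod 36).
  Combine with x ≡ 0 (mod 15): gcd(36, 15) = 3; 0 - 15 = -15, which IS divisible by 3, so compatible.
    Write x = 15 + 36·t and substitute into x ≡ 0 (mod 15): 36·t ≡ 0 − 15 = -15 (mod 15).
    Divide the congruence (and modulus) by g = 3: 12·t ≡ -5 (mod 5).
    Reduce coefficients mod 5: 2·t ≡ 0 (mod 5).
    The inverse of 2 mod 5 is 3 (since 2·3 = 6 = 1·5 + 1), so t ≡ 3·0 = 0 ≡ 0 (mod 5).
    Then x = 15 + 36·0 = 15, valid modulo lcm(36, 15) = 180: x ≡ 15 (mod 180).
Verify: 15 mod 12 = 3, 15 mod 9 = 6, 15 mod 15 = 0.

x ≡ 15 (mod 180).


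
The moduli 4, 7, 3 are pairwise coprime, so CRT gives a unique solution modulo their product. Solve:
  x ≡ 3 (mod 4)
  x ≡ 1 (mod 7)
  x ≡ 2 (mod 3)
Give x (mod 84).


Moduli 4, 7, 3 are pairwise coprime; by CRT there is a unique solution modulo M = 4 · 7 · 3 = 84.
Solve pairwise, accumulating the modulus:
  Start with x ≡ 3 (mod 4).
  Combine with x ≡ 1 (mod 7): since gcd(4, 7) = 1, we get a unique residue mod 28.
    Write x = 3 + 4·t and substitute into x ≡ 1 (mod 7): 4·t ≡ 1 − 3 = -2 (mod 7).
    Reduce coefficients mod 7: 4·t ≡ 5 (mod 7).
    The inverse of 4 mod 7 is 2 (since 4·2 = 8 = 1·7 + 1), so t ≡ 2·5 = 10 ≡ 3 (mod 7).
    Then x = 3 + 4·3 = 15, valid modulo lcm(4, 7) = 28: x ≡ 15 (mod 28).
  Combine with x ≡ 2 (mod 3): since gcd(28, 3) = 1, we get a unique residue mod 84.
    Write x = 15 + 28·t and substitute into x ≡ 2 (mod 3): 28·t ≡ 2 − 15 = -13 (mod 3).
    Reduce coefficients mod 3: 1·t ≡ 2 (mod 3).
    So t ≡ 2 (mod 3).
    Then x = 15 + 28·2 = 71, valid modulo lcm(28, 3) = 84: x ≡ 71 (mod 84).
Verify: 71 mod 4 = 3 ✓, 71 mod 7 = 1 ✓, 71 mod 3 = 2 ✓.

x ≡ 71 (mod 84).


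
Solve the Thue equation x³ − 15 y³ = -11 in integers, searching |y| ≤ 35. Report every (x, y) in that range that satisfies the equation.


The equation is x³ - 15y³ = -11. For fixed y, x³ = 15·y³ − 11, so a solution requires the RHS to be a perfect cube.
Strategy: iterate y from -35 to 35, compute RHS = 15·y³ − 11, and check whether it is a (positive or negative) perfect cube.
Check small values of y:
  y = 0: RHS = -11 is not a perfect cube.
  y = 1: RHS = 4 is not a perfect cube.
  y = -1: RHS = -26 is not a perfect cube.
  y = 2: RHS = 109 is not a perfect cube.
  y = -2: RHS = -131 is not a perfect cube.
  y = 3: RHS = 394 is not a perfect cube.
  y = -3: RHS = -416 is not a perfect cube.
Continuing the search up to |y| = 35 finds no solutions either.
No (x, y) in the scanned range satisfies the equation.

No integer solutions with |y| ≤ 35.


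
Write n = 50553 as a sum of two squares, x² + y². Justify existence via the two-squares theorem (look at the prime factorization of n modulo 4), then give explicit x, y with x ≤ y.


Step 1: Factor n = 50553 = 3^2 · 41 · 137.
Step 2: Check the mod-4 condition on each prime factor: 3 ≡ 3 (mod 4), exponent 2 (must be even); 41 ≡ 1 (mod 4), exponent 1; 137 ≡ 1 (mod 4), exponent 1.
All primes ≡ 3 (mod 4) appear to even exponent (or don't appear), so by the two-squares theorem n IS expressible as a sum of two squares.
Step 3: Build a representation. Group n = k² · m with k = 3 and m = 41 · 137 = 5617 (a product of primes ≡ 1 (mod 4)); a representation of m scales to one of n via (k·x)² + (k·y)² = k²(x² + y²). Each prime p ≡ 1 (mod 4) is itself a sum of two squares; find a² by testing p − a² for a perfect square:
  41: 41 − 1² = 40, 41 − 2² = 37, 41 − 3² = 32, 41 − 4² = 25 = 5² ⇒ 41 = 4² + 5².
  137: 137 − 1² = 136, 137 − 2² = 133, 137 − 3² = 128, 137 − 4² = 121 = 11² ⇒ 137 = 4² + 11².
  Combine using the Brahmagupta–Fibonacci identity (a² + b²)(c² + d²) = (ac − bd)² + (ad + bc)² = (ac + bd)² + (ad − bc)²:
  41 · 137 = 5617: from (4² + 5²)(4² + 11²), take (4·4 − 5·11, 4·11 + 5·4) = (16 − 55, 44 + 20) = (-39, 64); dropping signs (only squares matter) gives (39, 64); check 39² + 64² = 1521 + 4096 = 5617 ✓.
  Scale by k = 3: (3·39, 3·64) = (117, 192).
Step 4: Order so x ≤ y and verify: 117² + 192² = 13689 + 36864 = 50553 = n. ✓

n = 50553 = 117² + 192² (one valid representation with x ≤ y).


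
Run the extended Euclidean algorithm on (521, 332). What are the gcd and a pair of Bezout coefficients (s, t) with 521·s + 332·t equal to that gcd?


Euclidean algorithm on (521, 332) — divide until remainder is 0:
  521 = 1 · 332 + 189
  332 = 1 · 189 + 143
  189 = 1 · 143 + 46
  143 = 3 · 46 + 5
  46 = 9 · 5 + 1
  5 = 5 · 1 + 0
gcd(521, 332) = 1.
Track Bezout coefficients alongside the remainders: start with r₀ = 521 = a·1 + b·0 (s = 1, t = 0) and r₁ = 332 = a·0 + b·1 (s = 0, t = 1); each new remainder r_{k+1} = r_{k-1} − q_k·r_k inherits s_{k+1} = s_{k-1} − q_k·s_k, t_{k+1} = t_{k-1} − q_k·t_k, so r_k = a·s_k + b·t_k at every step:
  q = 1: r = 189, s = 1 − 1·0 = 1, t = 0 − 1·1 = -1  (check: 521·1 + 332·(-1) = 189)
  q = 1: r = 143, s = 0 − 1·1 = -1, t = 1 − 1·(-1) = 2  (check: 521·(-1) + 332·2 = 143)
  q = 1: r = 46, s = 1 − 1·(-1) = 2, t = -1 − 1·2 = -3  (check: 521·2 + 332·(-3) = 46)
  q = 3: r = 5, s = -1 − 3·2 = -7, t = 2 − 3·(-3) = 11  (check: 521·(-7) + 332·11 = 5)
  q = 9: r = 1, s = 2 − 9·(-7) = 65, t = -3 − 9·11 = -102  (check: 521·65 + 332·(-102) = 1)
The row with r = 1 (the gcd) gives the Bezout coefficients s = 65, t = -102.
Result: 521 · (65) + 332 · (-102) = 1.

gcd(521, 332) = 1; s = 65, t = -102 (check: 521·65 + 332·(-102) = 1).


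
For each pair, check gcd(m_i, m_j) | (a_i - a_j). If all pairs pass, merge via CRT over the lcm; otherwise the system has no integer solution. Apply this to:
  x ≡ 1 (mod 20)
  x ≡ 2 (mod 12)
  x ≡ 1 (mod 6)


Moduli 20, 12, 6 are not pairwise coprime, so CRT works modulo lcm(m_i) when all pairwise compatibility conditions hold.
Pairwise compatibility: gcd(m_i, m_j) must divide a_i - a_j for every pair.
Merge one congruence at a time:
  Start: x ≡ 1 (mod 20).
  Combine with x ≡ 2 (mod 12): gcd(20, 12) = 4, and 2 - 1 = 1 is NOT divisible by 4.
    ⇒ system is inconsistent (no integer solution).

No solution (the system is inconsistent).


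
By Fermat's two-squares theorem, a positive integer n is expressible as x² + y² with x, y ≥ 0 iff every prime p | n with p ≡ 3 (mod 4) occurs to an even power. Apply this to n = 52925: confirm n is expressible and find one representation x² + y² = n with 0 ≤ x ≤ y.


Step 1: Factor n = 52925 = 5^2 · 29 · 73.
Step 2: Check the mod-4 condition on each prime factor: 5 ≡ 1 (mod 4), exponent 2; 29 ≡ 1 (mod 4), exponent 1; 73 ≡ 1 (mod 4), exponent 1.
All primes ≡ 3 (mod 4) appear to even exponent (or don't appear), so by the two-squares theorem n IS expressible as a sum of two squares.
Step 3: Build a representation. Group n = k² · m with k = 5 and m = 29 · 73 = 2117 (a product of primes ≡ 1 (mod 4)); a representation of m scales to one of n via (k·x)² + (k·y)² = k²(x² + y²). Each prime p ≡ 1 (mod 4) is itself a sum of two squares; find a² by testing p − a² for a perfect square:
  29: 29 − 1² = 28, 29 − 2² = 25 = 5² ⇒ 29 = 2² + 5².
  73: 73 − 1² = 72, 73 − 2² = 69, 73 − 3² = 64 = 8² ⇒ 73 = 3² + 8².
  Combine using the Brahmagupta–Fibonacci identity (a² + b²)(c² + d²) = (ac − bd)² + (ad + bc)² = (ac + bd)² + (ad − bc)²:
  29 · 73 = 2117: from (2² + 5²)(3² + 8²), take (2·3 − 5·8, 2·8 + 5·3) = (6 − 40, 16 + 15) = (-34, 31); dropping signs (only squares matter) gives (34, 31); check 34² + 31² = 1156 + 961 = 2117 ✓.
  Scale by k = 5: (5·34, 5·31) = (170, 155).
Step 4: Order so x ≤ y and verify: 155² + 170² = 24025 + 28900 = 52925 = n. ✓

n = 52925 = 155² + 170² (one valid representation with x ≤ y).


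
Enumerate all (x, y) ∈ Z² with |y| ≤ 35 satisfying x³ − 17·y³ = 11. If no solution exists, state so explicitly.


The equation is x³ - 17y³ = 11. For fixed y, x³ = 17·y³ + 11, so a solution requires the RHS to be a perfect cube.
Strategy: iterate y from -35 to 35, compute RHS = 17·y³ + 11, and check whether it is a (positive or negative) perfect cube.
Check small values of y:
  y = 0: RHS = 11 is not a perfect cube.
  y = 1: RHS = 28 is not a perfect cube.
  y = -1: RHS = -6 is not a perfect cube.
  y = 2: RHS = 147 is not a perfect cube.
  y = -2: RHS = -125 = (-5)³ ⇒ x = -5 works.
  y = 3: RHS = 470 is not a perfect cube.
  y = -3: RHS = -448 is not a perfect cube.
Continuing the search up to |y| = 35 finds no further solutions beyond those listed.
Collected solutions: (-5, -2).

Solutions (with |y| ≤ 35): (-5, -2).


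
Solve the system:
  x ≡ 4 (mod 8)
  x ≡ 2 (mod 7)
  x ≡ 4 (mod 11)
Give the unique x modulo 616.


Moduli 8, 7, 11 are pairwise coprime; by CRT there is a unique solution modulo M = 8 · 7 · 11 = 616.
Solve pairwise, accumulating the modulus:
  Start with x ≡ 4 (mod 8).
  Combine with x ≡ 2 (mod 7): since gcd(8, 7) = 1, we get a unique residue mod 56.
    Write x = 4 + 8·t and substitute into x ≡ 2 (mod 7): 8·t ≡ 2 − 4 = -2 (mod 7).
    Reduce coefficients mod 7: 1·t ≡ 5 (mod 7).
    So t ≡ 5 (mod 7).
    Then x = 4 + 8·5 = 44, valid modulo lcm(8, 7) = 56: x ≡ 44 (mod 56).
  Combine with x ≡ 4 (mod 11): since gcd(56, 11) = 1, we get a unique residue mod 616.
    Write x = 44 + 56·t and substitute into x ≡ 4 (mod 11): 56·t ≡ 4 − 44 = -40 (mod 11).
    Reduce coefficients mod 11: 1·t ≡ 4 (mod 11).
    So t ≡ 4 (mod 11).
    Then x = 44 + 56·4 = 268, valid modulo lcm(56, 11) = 616: x ≡ 268 (mod 616).
Verify: 268 mod 8 = 4 ✓, 268 mod 7 = 2 ✓, 268 mod 11 = 4 ✓.

x ≡ 268 (mod 616).


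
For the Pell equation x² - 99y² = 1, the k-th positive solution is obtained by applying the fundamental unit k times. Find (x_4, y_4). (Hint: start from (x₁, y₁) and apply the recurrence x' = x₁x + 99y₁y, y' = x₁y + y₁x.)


Step 1: Find the fundamental solution (x₁, y₁) of x² - 99y² = 1.
  Expand √99 as a continued fraction. a₀ = ⌊√99⌋ = 9; iterate m_{k+1} = d_k·a_k − m_k, d_{k+1} = (99 − m_{k+1}²)/d_k, a_{k+1} = ⌊(a₀ + m_{k+1})/d_{k+1}⌋ (starting m₀ = 0, d₀ = 1), with convergents p_k = a_k·p_{k-1} + p_{k-2}, q_k = a_k·q_{k-1} + q_{k-2} (p₋₁ = 1, q₋₁ = 0):
  k = 0: a₀ = 9; p₀/q₀ = 9/1; p₀² − 99·q₀² = 81 − 99 = -18.
  k = 1: m = 9, d = 18, a = ⌊(9 + 9)/18⌋ = 1; p/q = (1·9 + 1)/(1·1 + 0) = 10/1; p² − 99·q² = 100 − 99 = 1.
  The first convergent with p² − 99·q² = 1 gives the fundamental solution (x₁, y₁) = (10, 1).
Step 2: Apply the recurrence (x_{n+1}, y_{n+1}) = (x₁x_n + 99y₁y_n, x₁y_n + y₁x_n) repeatedly.
  From (x_1, y_1) = (10, 1): x_2 = 10·10 + 99·1·1 = 199; y_2 = 10·1 + 1·10 = 20.
  From (x_2, y_2) = (199, 20): x_3 = 10·199 + 99·1·20 = 3970; y_3 = 10·20 + 1·199 = 399.
  From (x_3, y_3) = (3970, 399): x_4 = 10·3970 + 99·1·399 = 79201; y_4 = 10·399 + 1·3970 = 7960.
Step 3: Verify x_4² - 99·y_4² = 6272798401 - 6272798400 = 1 (should be 1). ✓

(x_1, y_1) = (10, 1); (x_4, y_4) = (79201, 7960).


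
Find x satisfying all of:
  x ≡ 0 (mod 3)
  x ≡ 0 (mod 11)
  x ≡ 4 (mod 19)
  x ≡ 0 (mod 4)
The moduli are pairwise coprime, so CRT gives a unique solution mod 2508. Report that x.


Product of moduli M = 3 · 11 · 19 · 4 = 2508.
Merge one congruence at a time:
  Start: x ≡ 0 (mod 3).
  Combine with x ≡ 0 (mod 11); new modulus lcm = 33.
    Write x = 0 + 3·t and substitute into x ≡ 0 (mod 11): 3·t ≡ 0 − 0 = 0 (mod 11).
    The inverse of 3 mod 11 is 4 (since 3·4 = 12 = 1·11 + 1), so t ≡ 4·0 = 0 ≡ 0 (mod 11).
    Then x = 0 + 3·0 = 0, valid modulo lcm(3, 11) = 33: x ≡ 0 (mod 33).
  Combine with x ≡ 4 (mod 19); new modulus lcm = 627.
    Write x = 0 + 33·t and substitute into x ≡ 4 (mod 19): 33·t ≡ 4 − 0 = 4 (mod 19).
    Reduce coefficients mod 19: 14·t ≡ 4 (mod 19).
    The inverse of 14 mod 19 is 15 (since 14·15 = 210 = 11·19 + 1), so t ≡ 15·4 = 60 ≡ 3 (mod 19).
    Then x = 0 + 33·3 = 99, valid modulo lcm(33, 19) = 627: x ≡ 99 (mod 627).
  Combine with x ≡ 0 (mod 4); new modulus lcm = 2508.
    Write x = 99 + 627·t and substitute into x ≡ 0 (mod 4): 627·t ≡ 0 − 99 = -99 (mod 4).
    Reduce coefficients mod 4: 3·t ≡ 1 (mod 4).
    The inverse of 3 mod 4 is 3 (since 3·3 = 9 = 2·4 + 1), so t ≡ 3·1 = 3 ≡ 3 (mod 4).
    Then x = 99 + 627·3 = 1980, valid modulo lcm(627, 4) = 2508: x ≡ 1980 (mod 2508).
Verify against each original: 1980 mod 3 = 0, 1980 mod 11 = 0, 1980 mod 19 = 4, 1980 mod 4 = 0.

x ≡ 1980 (mod 2508).


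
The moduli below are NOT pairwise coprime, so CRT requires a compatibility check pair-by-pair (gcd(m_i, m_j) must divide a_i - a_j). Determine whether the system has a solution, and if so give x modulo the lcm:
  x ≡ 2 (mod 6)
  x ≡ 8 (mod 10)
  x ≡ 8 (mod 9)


Moduli 6, 10, 9 are not pairwise coprime, so CRT works modulo lcm(m_i) when all pairwise compatibility conditions hold.
Pairwise compatibility: gcd(m_i, m_j) must divide a_i - a_j for every pair.
Merge one congruence at a time:
  Start: x ≡ 2 (mod 6).
  Combine with x ≡ 8 (mod 10): gcd(6, 10) = 2; 8 - 2 = 6, which IS divisible by 2, so compatible.
    Write x = 2 + 6·t and substitute into x ≡ 8 (mod 10): 6·t ≡ 8 − 2 = 6 (mod 10).
    Divide the congruence (and modulus) by g = 2: 3·t ≡ 3 (mod 5).
    The inverse of 3 mod 5 is 2 (since 3·2 = 6 = 1·5 + 1), so t ≡ 2·3 = 6 ≡ 1 (mod 5).
    Then x = 2 + 6·1 = 8, valid modulo lcm(6, 10) = 30: x ≡ 8 (mod 30).
  Combine with x ≡ 8 (mod 9): gcd(30, 9) = 3; 8 - 8 = 0, which IS divisible by 3, so compatible.
    Write x = 8 + 30·t and substitute into x ≡ 8 (mod 9): 30·t ≡ 8 − 8 = 0 (mod 9).
    Divide the congruence (and modulus) by g = 3: 10·t ≡ 0 (mod 3).
    Reduce coefficients mod 3: 1·t ≡ 0 (mod 3).
    So t ≡ 0 (mod 3).
    Then x = 8 + 30·0 = 8, valid modulo lcm(30, 9) = 90: x ≡ 8 (mod 90).
Verify: 8 mod 6 = 2, 8 mod 10 = 8, 8 mod 9 = 8.

x ≡ 8 (mod 90).


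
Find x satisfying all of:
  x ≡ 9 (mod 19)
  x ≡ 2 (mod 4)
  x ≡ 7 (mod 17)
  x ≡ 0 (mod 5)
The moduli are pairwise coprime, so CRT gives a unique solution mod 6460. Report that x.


Product of moduli M = 19 · 4 · 17 · 5 = 6460.
Merge one congruence at a time:
  Start: x ≡ 9 (mod 19).
  Combine with x ≡ 2 (mod 4); new modulus lcm = 76.
    Write x = 9 + 19·t and substitute into x ≡ 2 (mod 4): 19·t ≡ 2 − 9 = -7 (mod 4).
    Reduce coefficients mod 4: 3·t ≡ 1 (mod 4).
    The inverse of 3 mod 4 is 3 (since 3·3 = 9 = 2·4 + 1), so t ≡ 3·1 = 3 ≡ 3 (mod 4).
    Then x = 9 + 19·3 = 66, valid modulo lcm(19, 4) = 76: x ≡ 66 (mod 76).
  Combine with x ≡ 7 (mod 17); new modulus lcm = 1292.
    Write x = 66 + 76·t and substitute into x ≡ 7 (mod 17): 76·t ≡ 7 − 66 = -59 (mod 17).
    Reduce coefficients mod 17: 8·t ≡ 9 (mod 17).
    The inverse of 8 mod 17 is 15 (since 8·15 = 120 = 7·17 + 1), so t ≡ 15·9 = 135 ≡ 16 (mod 17).
    Then x = 66 + 76·16 = 1282, valid modulo lcm(76, 17) = 1292: x ≡ 1282 (mod 1292).
  Combine with x ≡ 0 (mod 5); new modulus lcm = 6460.
    Write x = 1282 + 1292·t and substitute into x ≡ 0 (mod 5): 1292·t ≡ 0 − 1282 = -1282 (mod 5).
    Reduce coefficients mod 5: 2·t ≡ 3 (mod 5).
    The inverse of 2 mod 5 is 3 (since 2·3 = 6 = 1·5 + 1), so t ≡ 3·3 = 9 ≡ 4 (mod 5).
    Then x = 1282 + 1292·4 = 6450, valid modulo lcm(1292, 5) = 6460: x ≡ 6450 (mod 6460).
Verify against each original: 6450 mod 19 = 9, 6450 mod 4 = 2, 6450 mod 17 = 7, 6450 mod 5 = 0.

x ≡ 6450 (mod 6460).


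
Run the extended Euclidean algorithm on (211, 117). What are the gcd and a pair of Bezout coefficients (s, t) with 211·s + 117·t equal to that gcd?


Euclidean algorithm on (211, 117) — divide until remainder is 0:
  211 = 1 · 117 + 94
  117 = 1 · 94 + 23
  94 = 4 · 23 + 2
  23 = 11 · 2 + 1
  2 = 2 · 1 + 0
gcd(211, 117) = 1.
Track Bezout coefficients alongside the remainders: start with r₀ = 211 = a·1 + b·0 (s = 1, t = 0) and r₁ = 117 = a·0 + b·1 (s = 0, t = 1); each new remainder r_{k+1} = r_{k-1} − q_k·r_k inherits s_{k+1} = s_{k-1} − q_k·s_k, t_{k+1} = t_{k-1} − q_k·t_k, so r_k = a·s_k + b·t_k at every step:
  q = 1: r = 94, s = 1 − 1·0 = 1, t = 0 − 1·1 = -1  (check: 211·1 + 117·(-1) = 94)
  q = 1: r = 23, s = 0 − 1·1 = -1, t = 1 − 1·(-1) = 2  (check: 211·(-1) + 117·2 = 23)
  q = 4: r = 2, s = 1 − 4·(-1) = 5, t = -1 − 4·2 = -9  (check: 211·5 + 117·(-9) = 2)
  q = 11: r = 1, s = -1 − 11·5 = -56, t = 2 − 11·(-9) = 101  (check: 211·(-56) + 117·101 = 1)
The row with r = 1 (the gcd) gives the Bezout coefficients s = -56, t = 101.
Result: 211 · (-56) + 117 · (101) = 1.

gcd(211, 117) = 1; s = -56, t = 101 (check: 211·(-56) + 117·101 = 1).


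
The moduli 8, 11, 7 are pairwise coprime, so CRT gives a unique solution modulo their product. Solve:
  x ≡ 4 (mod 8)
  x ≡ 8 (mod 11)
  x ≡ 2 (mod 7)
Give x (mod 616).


Moduli 8, 11, 7 are pairwise coprime; by CRT there is a unique solution modulo M = 8 · 11 · 7 = 616.
Solve pairwise, accumulating the modulus:
  Start with x ≡ 4 (mod 8).
  Combine with x ≡ 8 (mod 11): since gcd(8, 11) = 1, we get a unique residue mod 88.
    Write x = 4 + 8·t and substitute into x ≡ 8 (mod 11): 8·t ≡ 8 − 4 = 4 (mod 11).
    The inverse of 8 mod 11 is 7 (since 8·7 = 56 = 5·11 + 1), so t ≡ 7·4 = 28 ≡ 6 (mod 11).
    Then x = 4 + 8·6 = 52, valid modulo lcm(8, 11) = 88: x ≡ 52 (mod 88).
  Combine with x ≡ 2 (mod 7): since gcd(88, 7) = 1, we get a unique residue mod 616.
    Write x = 52 + 88·t and substitute into x ≡ 2 (mod 7): 88·t ≡ 2 − 52 = -50 (mod 7).
    Reduce coefficients mod 7: 4·t ≡ 6 (mod 7).
    The inverse of 4 mod 7 is 2 (since 4·2 = 8 = 1·7 + 1), so t ≡ 2·6 = 12 ≡ 5 (mod 7).
    Then x = 52 + 88·5 = 492, valid modulo lcm(88, 7) = 616: x ≡ 492 (mod 616).
Verify: 492 mod 8 = 4 ✓, 492 mod 11 = 8 ✓, 492 mod 7 = 2 ✓.

x ≡ 492 (mod 616).


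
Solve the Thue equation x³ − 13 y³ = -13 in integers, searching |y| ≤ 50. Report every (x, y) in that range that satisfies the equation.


The equation is x³ - 13y³ = -13. For fixed y, x³ = 13·y³ − 13, so a solution requires the RHS to be a perfect cube.
Strategy: iterate y from -50 to 50, compute RHS = 13·y³ − 13, and check whether it is a (positive or negative) perfect cube.
Check small values of y:
  y = 0: RHS = -13 is not a perfect cube.
  y = 1: RHS = 0 = (0)³ ⇒ x = 0 works.
  y = -1: RHS = -26 is not a perfect cube.
  y = 2: RHS = 91 is not a perfect cube.
  y = -2: RHS = -117 is not a perfect cube.
  y = 3: RHS = 338 is not a perfect cube.
  y = -3: RHS = -364 is not a perfect cube.
Continuing the search up to |y| = 50 finds no further solutions beyond those listed.
Collected solutions: (0, 1).

Solutions (with |y| ≤ 50): (0, 1).


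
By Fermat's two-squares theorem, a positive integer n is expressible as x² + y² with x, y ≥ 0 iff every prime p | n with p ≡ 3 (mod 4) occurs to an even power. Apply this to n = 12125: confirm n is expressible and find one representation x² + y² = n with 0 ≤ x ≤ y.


Step 1: Factor n = 12125 = 5^3 · 97.
Step 2: Check the mod-4 condition on each prime factor: 5 ≡ 1 (mod 4), exponent 3; 97 ≡ 1 (mod 4), exponent 1.
All primes ≡ 3 (mod 4) appear to even exponent (or don't appear), so by the two-squares theorem n IS expressible as a sum of two squares.
Step 3: Build a representation. Group n = k² · m with k = 5 and m = 5 · 97 = 485 (a product of primes ≡ 1 (mod 4)); a representation of m scales to one of n via (k·x)² + (k·y)² = k²(x² + y²). Each prime p ≡ 1 (mod 4) is itself a sum of two squares; find a² by testing p − a² for a perfect square:
  5: 5 − 1² = 4 = 2² ⇒ 5 = 1² + 2².
  97: 97 − 1² = 96, 97 − 2² = 93, 97 − 3² = 88, 97 − 4² = 81 = 9² ⇒ 97 = 4² + 9².
  Combine using the Brahmagupta–Fibonacci identity (a² + b²)(c² + d²) = (ac − bd)² + (ad + bc)² = (ac + bd)² + (ad − bc)²:
  5 · 97 = 485: from (1² + 2²)(4² + 9²), take (1·4 − 2·9, 1·9 + 2·4) = (4 − 18, 9 + 8) = (-14, 17); dropping signs (only squares matter) gives (14, 17); check 14² + 17² = 196 + 289 = 485 ✓.
  Scale by k = 5: (5·14, 5·17) = (70, 85).
Step 4: Order so x ≤ y and verify: 70² + 85² = 4900 + 7225 = 12125 = n. ✓

n = 12125 = 70² + 85² (one valid representation with x ≤ y).
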